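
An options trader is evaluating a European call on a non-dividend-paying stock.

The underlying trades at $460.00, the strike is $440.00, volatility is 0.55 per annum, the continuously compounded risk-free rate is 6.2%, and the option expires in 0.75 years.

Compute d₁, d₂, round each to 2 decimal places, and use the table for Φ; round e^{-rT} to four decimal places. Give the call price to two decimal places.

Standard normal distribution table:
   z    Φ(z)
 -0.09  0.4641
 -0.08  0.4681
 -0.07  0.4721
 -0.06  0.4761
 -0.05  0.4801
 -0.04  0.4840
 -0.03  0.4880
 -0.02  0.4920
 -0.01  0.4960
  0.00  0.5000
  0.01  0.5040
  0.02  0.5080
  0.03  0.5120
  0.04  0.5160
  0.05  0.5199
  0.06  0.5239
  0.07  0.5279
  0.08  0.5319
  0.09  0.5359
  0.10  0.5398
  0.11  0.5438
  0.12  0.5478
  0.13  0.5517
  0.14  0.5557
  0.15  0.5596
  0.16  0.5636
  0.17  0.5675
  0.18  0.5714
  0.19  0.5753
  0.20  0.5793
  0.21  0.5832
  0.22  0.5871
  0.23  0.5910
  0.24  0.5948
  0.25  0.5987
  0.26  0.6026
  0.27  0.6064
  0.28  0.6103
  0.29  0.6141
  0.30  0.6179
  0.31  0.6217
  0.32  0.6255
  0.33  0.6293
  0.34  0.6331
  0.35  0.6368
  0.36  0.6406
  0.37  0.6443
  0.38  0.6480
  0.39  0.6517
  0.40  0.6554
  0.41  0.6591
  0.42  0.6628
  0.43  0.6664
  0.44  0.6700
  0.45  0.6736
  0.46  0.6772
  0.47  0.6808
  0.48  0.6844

$104.89

σ√T = 0.55·√0.75 = 0.4763
d₁ = [ln(460/440) + (0.062 + 0.55²/2)·0.75] / 0.4763 = [0.0445 + 0.1599] / 0.4763 = 0.4291 ⇒ 0.43
d₂ = d₁ − σ√T = 0.4291 − 0.4763 = -0.0472 ⇒ -0.05
e^(−rT) = e^(−0.062·0.75) = 0.9546
N(d₁) = N(0.43) = 0.6664;  N(d₂) = N(-0.05) = 0.4801
C = 460·0.6664 − 440·0.9546·0.4801 = 306.5440 − 201.6535 = 104.8905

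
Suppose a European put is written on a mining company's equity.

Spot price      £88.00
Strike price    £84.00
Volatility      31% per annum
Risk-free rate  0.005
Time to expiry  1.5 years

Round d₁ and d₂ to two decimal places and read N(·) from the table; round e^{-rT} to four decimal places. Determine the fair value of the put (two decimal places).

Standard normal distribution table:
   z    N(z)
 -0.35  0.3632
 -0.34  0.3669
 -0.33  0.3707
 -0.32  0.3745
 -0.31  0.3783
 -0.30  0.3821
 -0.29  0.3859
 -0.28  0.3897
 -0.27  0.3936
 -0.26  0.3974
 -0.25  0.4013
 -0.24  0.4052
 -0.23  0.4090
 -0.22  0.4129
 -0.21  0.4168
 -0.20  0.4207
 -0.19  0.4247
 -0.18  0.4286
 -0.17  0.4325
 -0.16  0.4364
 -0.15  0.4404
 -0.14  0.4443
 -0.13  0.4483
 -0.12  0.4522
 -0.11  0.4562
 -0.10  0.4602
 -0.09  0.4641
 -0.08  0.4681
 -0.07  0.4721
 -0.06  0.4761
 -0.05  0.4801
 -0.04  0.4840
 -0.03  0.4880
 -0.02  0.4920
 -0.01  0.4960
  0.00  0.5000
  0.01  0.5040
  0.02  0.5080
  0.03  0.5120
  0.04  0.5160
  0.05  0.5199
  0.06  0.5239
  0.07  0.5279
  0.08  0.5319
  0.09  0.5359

£10.72

σ√T = 0.31·√1.5 = 0.3797
d₁ = [ln(88/84) + (0.005 + 0.31²/2)·1.5] / 0.3797 = [0.0465 + 0.0796] / 0.3797 = 0.3321 ≈ 0.33
d₂ = d₁ − σ√T = 0.3321 − 0.3797 = -0.0476 ≈ -0.05
e^(−rT) = e^(−0.005·1.5) = 0.9925
N(−d₂) = N(0.05) = 0.5199;  N(−d₁) = N(-0.33) = 0.3707
P = 84·0.9925·0.5199 − 88·0.3707 = 43.3441 − 32.6216 = 10.7225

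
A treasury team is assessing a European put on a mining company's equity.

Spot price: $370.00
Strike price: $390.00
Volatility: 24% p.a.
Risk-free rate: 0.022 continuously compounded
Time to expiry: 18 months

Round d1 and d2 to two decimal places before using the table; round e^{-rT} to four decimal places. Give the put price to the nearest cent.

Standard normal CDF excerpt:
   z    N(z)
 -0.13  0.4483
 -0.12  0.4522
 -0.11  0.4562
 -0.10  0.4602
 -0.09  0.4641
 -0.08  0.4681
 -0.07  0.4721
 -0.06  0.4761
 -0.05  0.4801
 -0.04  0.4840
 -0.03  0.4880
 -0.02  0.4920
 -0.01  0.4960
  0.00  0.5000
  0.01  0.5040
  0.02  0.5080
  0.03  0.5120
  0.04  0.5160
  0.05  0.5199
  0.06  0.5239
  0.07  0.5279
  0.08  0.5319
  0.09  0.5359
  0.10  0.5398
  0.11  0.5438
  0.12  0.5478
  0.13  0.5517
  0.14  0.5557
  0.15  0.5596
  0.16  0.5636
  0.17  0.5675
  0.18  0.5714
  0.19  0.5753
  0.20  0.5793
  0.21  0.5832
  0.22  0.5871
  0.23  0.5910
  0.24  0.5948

σ√T = 0.24 × 1.2247 = 0.2939
d₁ = [ln(370/390) + (0.022 + 0.24²/2)·1.5] / 0.2939 = [-0.0526 + 0.0762] / 0.2939 = 0.0801 ⇒ 0.08
d₂ = d₁ − σ√T = 0.0801 − 0.2939 = -0.2138 ⇒ -0.21
e^(−rT) = e^(−0.022·1.5) = 0.9675
N(−d₂) = N(0.21) = 0.5832;  N(−d₁) = N(-0.08) = 0.4681
P = 390·0.9675·0.5832 − 370·0.4681 = 220.0559 − 173.1970 = 46.8589

$46.86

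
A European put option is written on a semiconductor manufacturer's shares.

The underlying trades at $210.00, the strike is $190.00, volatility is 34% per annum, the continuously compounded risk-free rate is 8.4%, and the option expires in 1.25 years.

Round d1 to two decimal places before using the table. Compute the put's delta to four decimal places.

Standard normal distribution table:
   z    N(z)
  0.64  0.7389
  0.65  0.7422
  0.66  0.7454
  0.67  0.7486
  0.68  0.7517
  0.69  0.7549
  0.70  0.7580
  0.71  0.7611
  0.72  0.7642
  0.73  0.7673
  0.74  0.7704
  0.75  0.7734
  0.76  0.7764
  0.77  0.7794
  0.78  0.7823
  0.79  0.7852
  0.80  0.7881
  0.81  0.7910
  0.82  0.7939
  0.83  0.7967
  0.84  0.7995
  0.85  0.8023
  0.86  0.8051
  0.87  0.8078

T = 1.25;  σ√T = 0.3801
ln(S/K) + (r + σ²/2)T = ln(210/190) + (0.084 + 0.34²/2)·1.25 = 0.1001 + 0.1773 = 0.2773
d₁ = 0.2773 / 0.3801 = 0.7296 ⇒ 0.73
N(d₁) = N(0.73) = 0.7673
Δ_put = N(d₁) − 1 = 0.7673 − 1 = -0.2327

-0.2327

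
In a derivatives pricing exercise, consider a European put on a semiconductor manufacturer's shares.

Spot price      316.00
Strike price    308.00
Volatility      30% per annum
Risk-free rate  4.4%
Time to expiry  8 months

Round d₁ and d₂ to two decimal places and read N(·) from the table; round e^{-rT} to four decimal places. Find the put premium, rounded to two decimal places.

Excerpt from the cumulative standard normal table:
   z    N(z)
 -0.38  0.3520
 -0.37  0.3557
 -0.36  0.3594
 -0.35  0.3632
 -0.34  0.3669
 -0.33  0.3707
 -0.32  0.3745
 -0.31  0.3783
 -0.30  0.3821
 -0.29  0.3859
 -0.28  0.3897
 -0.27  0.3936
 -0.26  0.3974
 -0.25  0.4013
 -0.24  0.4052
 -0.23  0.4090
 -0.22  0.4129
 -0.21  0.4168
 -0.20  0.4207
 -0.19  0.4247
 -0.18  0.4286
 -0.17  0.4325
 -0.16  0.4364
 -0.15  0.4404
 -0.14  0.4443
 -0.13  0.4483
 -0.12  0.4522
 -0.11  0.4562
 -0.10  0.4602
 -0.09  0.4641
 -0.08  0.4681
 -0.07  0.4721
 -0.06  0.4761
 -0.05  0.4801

T = 0.6667;  σ√T = 0.2449
ln(S/K) + (r + σ²/2)T = ln(316/308) + (0.044 + 0.3²/2)·0.6667 = 0.0256 + 0.0593 = 0.0850
d₁ = 0.0850 / 0.2449 = 0.3469 ≈ 0.35
d₂ = d₁ − σ√T = 0.3469 − 0.2449 = 0.1020 ≈ 0.10
e^(−rT) = e^(−0.044·0.6667) = 0.9711
P = 308·0.9711·N(-0.10) − 316·N(-0.35) = 308·0.9711·0.4602 − 316·0.3632 = 137.6453 − 114.7712 = 22.8741

22.87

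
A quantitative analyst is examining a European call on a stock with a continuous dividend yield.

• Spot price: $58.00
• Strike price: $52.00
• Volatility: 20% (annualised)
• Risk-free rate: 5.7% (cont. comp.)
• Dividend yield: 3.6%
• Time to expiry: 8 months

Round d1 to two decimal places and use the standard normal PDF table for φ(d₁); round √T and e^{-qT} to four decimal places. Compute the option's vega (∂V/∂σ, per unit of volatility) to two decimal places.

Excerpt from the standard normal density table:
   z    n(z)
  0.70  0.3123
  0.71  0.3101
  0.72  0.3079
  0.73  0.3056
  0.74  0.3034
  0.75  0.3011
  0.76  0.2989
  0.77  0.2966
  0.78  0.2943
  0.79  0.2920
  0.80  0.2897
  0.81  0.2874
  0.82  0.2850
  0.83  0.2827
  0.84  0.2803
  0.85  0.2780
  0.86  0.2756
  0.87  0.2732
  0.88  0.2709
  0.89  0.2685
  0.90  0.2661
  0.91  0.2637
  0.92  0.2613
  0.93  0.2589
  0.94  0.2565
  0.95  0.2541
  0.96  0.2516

T = 0.6667;  σ√T = 0.1633
d₁ = [ln(58/52) + (0.057 − 0.036 + 0.2²/2)·0.6667] / 0.1633 = [0.1092 + 0.0273] / 0.1633 = 0.8361 ⇒ 0.84
√T = √0.6667 = 0.8165
φ(d₁) = φ(0.84) = 0.2803
e^(−qT) = e^(−0.036·0.6667) = 0.9763
vega = S·e^(−qT)·φ(d₁)·√T = 58·0.9763·0.2803·0.8165 = 12.9596

12.96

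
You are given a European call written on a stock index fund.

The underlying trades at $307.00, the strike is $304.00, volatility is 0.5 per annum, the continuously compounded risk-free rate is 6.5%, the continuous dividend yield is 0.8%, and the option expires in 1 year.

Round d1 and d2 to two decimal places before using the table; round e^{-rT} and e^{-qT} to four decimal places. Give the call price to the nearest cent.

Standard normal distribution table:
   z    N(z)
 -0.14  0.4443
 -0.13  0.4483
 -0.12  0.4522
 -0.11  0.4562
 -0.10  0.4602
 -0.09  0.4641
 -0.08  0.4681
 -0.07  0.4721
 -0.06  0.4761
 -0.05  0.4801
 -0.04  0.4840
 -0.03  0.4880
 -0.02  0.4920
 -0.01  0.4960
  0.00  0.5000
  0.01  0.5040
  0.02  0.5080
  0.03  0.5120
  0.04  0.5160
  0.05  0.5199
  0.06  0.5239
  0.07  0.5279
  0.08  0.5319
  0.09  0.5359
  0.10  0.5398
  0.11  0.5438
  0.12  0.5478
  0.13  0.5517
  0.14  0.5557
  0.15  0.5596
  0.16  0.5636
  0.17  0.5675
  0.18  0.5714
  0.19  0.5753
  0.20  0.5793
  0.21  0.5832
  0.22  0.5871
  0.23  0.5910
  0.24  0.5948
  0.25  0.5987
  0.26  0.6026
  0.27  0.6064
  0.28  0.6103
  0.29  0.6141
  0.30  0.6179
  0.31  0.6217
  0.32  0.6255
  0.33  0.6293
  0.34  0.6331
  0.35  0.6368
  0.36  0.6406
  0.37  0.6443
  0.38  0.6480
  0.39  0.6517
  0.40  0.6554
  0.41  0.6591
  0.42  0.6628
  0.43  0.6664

σ√T = 0.5 × 1.0000 = 0.5000
d₁ = [ln(307/304) + (0.065 − 0.008 + 0.5²/2)·1] / 0.5000 = [0.0098 + 0.1820] / 0.5000 = 0.3836 ⇒ 0.38
d₂ = d₁ − σ√T = 0.3836 − 0.5000 = -0.1164 ⇒ -0.12
exp(−qT) = exp(−0.008·1) = 0.9920;  exp(−rT) = exp(−0.065·1) = 0.9371
N(d₁) = N(0.38) = 0.6480;  N(d₂) = N(-0.12) = 0.4522
C = 307·0.9920·0.6480 − 304·0.9371·0.4522 = 197.3445 − 128.8220 = 68.5225

$68.52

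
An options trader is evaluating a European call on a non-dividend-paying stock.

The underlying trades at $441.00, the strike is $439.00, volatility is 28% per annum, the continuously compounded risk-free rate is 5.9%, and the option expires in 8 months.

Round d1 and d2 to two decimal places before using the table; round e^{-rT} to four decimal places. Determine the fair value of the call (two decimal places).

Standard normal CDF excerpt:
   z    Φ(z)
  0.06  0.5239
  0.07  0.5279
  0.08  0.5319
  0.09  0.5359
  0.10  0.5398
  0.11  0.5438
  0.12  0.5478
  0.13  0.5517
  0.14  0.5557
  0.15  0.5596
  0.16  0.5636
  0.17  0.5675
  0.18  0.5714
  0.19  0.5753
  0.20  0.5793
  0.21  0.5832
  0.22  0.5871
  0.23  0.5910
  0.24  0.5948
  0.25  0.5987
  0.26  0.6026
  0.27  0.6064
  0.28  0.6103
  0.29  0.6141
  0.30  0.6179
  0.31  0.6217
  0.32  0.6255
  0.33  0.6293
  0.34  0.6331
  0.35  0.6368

$49.68

T = 0.6667;  σ√T = 0.2286
d₁ = [ln(441/439) + (0.059 + ½·0.28²)·0.6667] / (σ√T) = (0.0045 + 0.0655) / 0.2286 = 0.3062 ⇒ 0.31
d₂ = 0.3062 − 0.2286 = 0.0776 ⇒ 0.08
exp(−rT) = exp(−0.059·0.6667) = 0.9614
N(d₁) = N(0.31) = 0.6217;  N(d₂) = N(0.08) = 0.5319
C = 441·0.6217 − 439·0.9614·0.5319 = 274.1697 − 224.4908 = 49.6789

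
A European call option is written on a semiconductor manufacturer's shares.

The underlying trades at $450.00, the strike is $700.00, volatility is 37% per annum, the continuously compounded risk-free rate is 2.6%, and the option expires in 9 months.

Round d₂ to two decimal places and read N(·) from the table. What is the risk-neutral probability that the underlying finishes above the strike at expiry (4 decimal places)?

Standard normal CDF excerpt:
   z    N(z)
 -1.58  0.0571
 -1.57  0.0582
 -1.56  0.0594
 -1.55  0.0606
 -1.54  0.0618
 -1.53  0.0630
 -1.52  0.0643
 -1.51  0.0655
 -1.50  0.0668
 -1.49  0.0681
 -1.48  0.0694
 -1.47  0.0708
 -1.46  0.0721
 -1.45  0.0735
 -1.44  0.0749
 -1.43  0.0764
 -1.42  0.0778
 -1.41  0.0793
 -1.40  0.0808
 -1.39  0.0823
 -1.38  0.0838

T = 0.75;  σ√T = 0.3204
d₁ = [ln(450/700) + (0.026 + ½·0.37²)·0.75] / (σ√T) = (-0.4418 + 0.0708) / 0.3204 = -1.1578 ⇒ -1.16
d₂ = -1.1578 − 0.3204 = -1.4782 ⇒ -1.48
Risk-neutral Pr[S_T > K] = N(d₂) = N(-1.48) = 0.0694

0.0694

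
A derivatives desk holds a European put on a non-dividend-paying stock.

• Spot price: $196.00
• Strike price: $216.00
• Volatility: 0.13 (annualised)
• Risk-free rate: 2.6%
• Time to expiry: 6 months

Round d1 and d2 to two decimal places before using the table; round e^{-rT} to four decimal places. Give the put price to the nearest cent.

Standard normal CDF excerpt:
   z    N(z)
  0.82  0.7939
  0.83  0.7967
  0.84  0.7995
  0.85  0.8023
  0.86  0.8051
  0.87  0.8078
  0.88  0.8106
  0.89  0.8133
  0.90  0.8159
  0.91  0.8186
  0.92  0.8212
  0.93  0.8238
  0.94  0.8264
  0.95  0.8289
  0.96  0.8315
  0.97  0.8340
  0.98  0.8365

$18.96

σ√T = 0.13 × 0.7071 = 0.0919
d₁ = [ln(196/216) + (0.026 + 0.13²/2)·0.5] / 0.0919 = [-0.0972 + 0.0172] / 0.0919 = -0.8696 ⇒ -0.87
d₂ = d₁ − σ√T = -0.8696 − 0.0919 = -0.9615 ⇒ -0.96
e^(−rT) = e^(−0.026·0.5) = 0.9871
P = 216·0.9871·N(0.96) − 196·N(0.87) = 216·0.9871·0.8315 − 196·0.8078 = 177.2871 − 158.3288 = 18.9583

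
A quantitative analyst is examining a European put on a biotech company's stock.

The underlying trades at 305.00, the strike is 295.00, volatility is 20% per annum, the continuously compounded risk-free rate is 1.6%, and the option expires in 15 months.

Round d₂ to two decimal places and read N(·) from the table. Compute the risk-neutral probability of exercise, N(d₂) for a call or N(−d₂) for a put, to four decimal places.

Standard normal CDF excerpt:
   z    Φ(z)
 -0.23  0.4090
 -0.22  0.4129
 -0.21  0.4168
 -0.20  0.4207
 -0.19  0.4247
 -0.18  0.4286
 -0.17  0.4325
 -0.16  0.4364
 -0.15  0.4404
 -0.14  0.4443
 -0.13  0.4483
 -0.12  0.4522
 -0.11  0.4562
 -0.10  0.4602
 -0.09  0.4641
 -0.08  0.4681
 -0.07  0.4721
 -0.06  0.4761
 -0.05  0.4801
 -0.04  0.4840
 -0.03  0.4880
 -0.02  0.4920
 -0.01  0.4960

0.4483

σ√T = 0.2 × 1.1180 = 0.2236
d₁ = [ln(305/295) + (0.016 + 0.2²/2)·1.25] / 0.2236 = [0.0333 + 0.0450] / 0.2236 = 0.3503 ≈ 0.35
d₂ = d₁ − σ√T = 0.3503 − 0.2236 = 0.1267 ≈ 0.13
Pr(exercise) under Q = N(−d₂) = N(-0.13) = 0.4483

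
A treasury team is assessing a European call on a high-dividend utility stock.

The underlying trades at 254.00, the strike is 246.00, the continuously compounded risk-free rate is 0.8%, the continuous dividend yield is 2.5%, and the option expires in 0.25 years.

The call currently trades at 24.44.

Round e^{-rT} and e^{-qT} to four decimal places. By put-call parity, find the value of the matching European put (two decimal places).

e^(−qT) = e^(−0.025·0.25) = 0.9938;  e^(−rT) = e^(−0.008·0.25) = 0.9980
Put-call parity: C − P = S·e^(−qT) − K·e^(−rT) = 254·0.9938 − 246·0.9980 = 252.4252 − 245.5080 = 6.9172
P = C − (C − P) = 24.44 − (6.9172) = 17.5228

17.52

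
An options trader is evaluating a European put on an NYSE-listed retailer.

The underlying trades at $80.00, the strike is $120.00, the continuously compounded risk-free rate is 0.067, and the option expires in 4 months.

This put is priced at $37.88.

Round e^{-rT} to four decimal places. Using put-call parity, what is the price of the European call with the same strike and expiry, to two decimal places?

$0.53

e^(−rT) = e^(−0.067·0.3333) = 0.9779
Put-call parity: C − P = S − K·e^(−rT) = 80 − 120·0.9779 = 80 − 117.3480 = -37.3480
C = P + (C − P) = 37.88 + (-37.3480) = 0.5320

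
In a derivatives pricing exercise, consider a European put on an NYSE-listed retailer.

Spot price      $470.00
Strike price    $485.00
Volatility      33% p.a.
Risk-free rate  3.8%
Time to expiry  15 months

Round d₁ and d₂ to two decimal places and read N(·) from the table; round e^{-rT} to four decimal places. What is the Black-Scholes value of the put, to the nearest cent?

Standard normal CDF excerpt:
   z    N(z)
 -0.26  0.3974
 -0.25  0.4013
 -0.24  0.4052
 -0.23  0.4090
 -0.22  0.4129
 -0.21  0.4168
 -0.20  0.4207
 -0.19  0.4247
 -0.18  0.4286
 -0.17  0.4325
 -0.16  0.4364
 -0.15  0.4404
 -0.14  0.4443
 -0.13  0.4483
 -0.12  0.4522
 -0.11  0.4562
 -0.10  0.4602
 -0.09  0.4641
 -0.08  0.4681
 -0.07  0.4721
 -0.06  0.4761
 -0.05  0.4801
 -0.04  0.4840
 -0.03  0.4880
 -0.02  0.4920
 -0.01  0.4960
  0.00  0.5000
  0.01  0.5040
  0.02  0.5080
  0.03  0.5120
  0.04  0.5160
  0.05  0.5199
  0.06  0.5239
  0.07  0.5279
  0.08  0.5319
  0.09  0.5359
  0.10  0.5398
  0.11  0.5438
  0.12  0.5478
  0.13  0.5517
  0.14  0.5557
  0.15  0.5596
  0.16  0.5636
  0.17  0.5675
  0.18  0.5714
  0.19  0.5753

σ√T = 0.33·√1.25 = 0.3690
ln(S/K) + (r + σ²/2)T = ln(470/485) + (0.038 + 0.33²/2)·1.25 = -0.0314 + 0.1156 = 0.0841
d₁ = 0.0841 / 0.3690 = 0.2281 which rounds to 0.23
d₂ = d₁ − σ√T = 0.2281 − 0.3690 = -0.1409 which rounds to -0.14
e^(−rT) = e^(−0.038·1.25) = 0.9536
N(−d₂) = N(0.14) = 0.5557;  N(−d₁) = N(-0.23) = 0.4090
P = 485·0.9536·0.5557 − 470·0.4090 = 257.0090 − 192.2300 = 64.7790

$64.78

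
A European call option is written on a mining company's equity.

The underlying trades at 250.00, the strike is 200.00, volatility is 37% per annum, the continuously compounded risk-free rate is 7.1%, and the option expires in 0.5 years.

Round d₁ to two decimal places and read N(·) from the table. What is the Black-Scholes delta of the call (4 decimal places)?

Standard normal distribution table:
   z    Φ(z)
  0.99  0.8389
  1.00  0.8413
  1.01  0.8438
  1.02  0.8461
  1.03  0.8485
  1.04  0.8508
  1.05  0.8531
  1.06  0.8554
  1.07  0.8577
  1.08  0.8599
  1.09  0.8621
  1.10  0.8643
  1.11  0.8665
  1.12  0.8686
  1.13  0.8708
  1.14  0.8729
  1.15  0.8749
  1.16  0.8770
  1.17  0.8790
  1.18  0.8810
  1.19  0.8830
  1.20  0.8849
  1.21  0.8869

0.8686

σ√T = 0.37·√0.5 = 0.2616
d₁ = [ln(250/200) + (0.071 + ½·0.37²)·0.5] / (σ√T) = (0.2231 + 0.0697) / 0.2616 = 1.1194 ⇒ 1.12
N(d₁) = N(1.12) = 0.8686
Δ_call = N(d₁) = 0.8686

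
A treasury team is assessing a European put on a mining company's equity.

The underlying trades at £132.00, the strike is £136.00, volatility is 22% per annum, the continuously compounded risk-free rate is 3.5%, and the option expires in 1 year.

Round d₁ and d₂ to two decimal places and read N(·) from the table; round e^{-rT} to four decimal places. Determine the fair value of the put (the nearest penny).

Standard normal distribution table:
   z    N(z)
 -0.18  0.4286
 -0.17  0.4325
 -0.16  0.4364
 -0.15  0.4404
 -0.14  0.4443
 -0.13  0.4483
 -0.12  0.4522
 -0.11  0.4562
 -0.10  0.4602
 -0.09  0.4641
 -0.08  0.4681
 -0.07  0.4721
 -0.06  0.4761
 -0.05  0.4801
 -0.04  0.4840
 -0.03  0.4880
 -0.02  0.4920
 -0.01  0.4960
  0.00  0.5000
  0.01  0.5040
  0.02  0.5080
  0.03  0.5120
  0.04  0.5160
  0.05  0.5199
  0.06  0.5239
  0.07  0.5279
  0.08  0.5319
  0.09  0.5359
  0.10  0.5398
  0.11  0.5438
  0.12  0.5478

£11.20

T = 1;  σ√T = 0.2200
ln(S/K) + (r + σ²/2)T = ln(132/136) + (0.035 + 0.22²/2)·1 = -0.0299 + 0.0592 = 0.0293
d₁ = 0.0293 / 0.2200 = 0.1334 ≈ 0.13
d₂ = d₁ − σ√T = 0.1334 − 0.2200 = -0.0866 ≈ -0.09
e^(−rT) = e^(−0.035·1) = 0.9656
P = 136·0.9656·N(0.09) − 132·N(-0.13) = 136·0.9656·0.5359 − 132·0.4483 = 70.3752 − 59.1756 = 11.1996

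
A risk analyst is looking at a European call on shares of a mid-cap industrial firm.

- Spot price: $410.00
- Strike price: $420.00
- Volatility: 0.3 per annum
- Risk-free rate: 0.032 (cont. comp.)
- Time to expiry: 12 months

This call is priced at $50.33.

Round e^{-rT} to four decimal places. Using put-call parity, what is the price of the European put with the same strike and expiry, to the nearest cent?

exp(−rT) = exp(−0.032·1) = 0.9685
Put-call parity: C − P = S − K·e^(−rT) = 410 − 420·0.9685 = 410 − 406.7700 = 3.2300
P = C − (C − P) = 50.33 − (3.2300) = 47.1000

$47.10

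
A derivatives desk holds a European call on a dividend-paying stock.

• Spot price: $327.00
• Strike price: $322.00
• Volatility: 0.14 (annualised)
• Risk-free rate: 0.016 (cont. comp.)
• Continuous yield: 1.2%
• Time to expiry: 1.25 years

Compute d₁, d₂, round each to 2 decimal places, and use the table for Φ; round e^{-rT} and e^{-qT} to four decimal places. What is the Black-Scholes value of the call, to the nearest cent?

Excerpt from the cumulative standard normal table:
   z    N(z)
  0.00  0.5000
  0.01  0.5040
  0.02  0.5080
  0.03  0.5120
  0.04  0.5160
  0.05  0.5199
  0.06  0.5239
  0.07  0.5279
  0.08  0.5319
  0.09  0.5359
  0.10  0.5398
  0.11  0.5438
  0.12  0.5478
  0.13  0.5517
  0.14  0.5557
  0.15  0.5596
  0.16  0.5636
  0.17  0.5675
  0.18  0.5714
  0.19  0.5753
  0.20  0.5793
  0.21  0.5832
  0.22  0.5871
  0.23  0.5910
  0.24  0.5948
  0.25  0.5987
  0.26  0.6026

σ√T = 0.14 × 1.1180 = 0.1565
d₁ = [ln(327/322) + (0.016 − 0.012 + 0.14²/2)·1.25] / 0.1565 = [0.0154 + 0.0173] / 0.1565 = 0.2086 ⇒ 0.21
d₂ = d₁ − σ√T = 0.2086 − 0.1565 = 0.0521 ⇒ 0.05
e^(−qT) = e^(−0.012·1.25) = 0.9851;  e^(−rT) = e^(−0.016·1.25) = 0.9802
N(d₁) = N(0.21) = 0.5832;  N(d₂) = N(0.05) = 0.5199
C = 327·0.9851·0.5832 − 322·0.9802·0.5199 = 187.8649 − 164.0931 = 23.7717

$23.77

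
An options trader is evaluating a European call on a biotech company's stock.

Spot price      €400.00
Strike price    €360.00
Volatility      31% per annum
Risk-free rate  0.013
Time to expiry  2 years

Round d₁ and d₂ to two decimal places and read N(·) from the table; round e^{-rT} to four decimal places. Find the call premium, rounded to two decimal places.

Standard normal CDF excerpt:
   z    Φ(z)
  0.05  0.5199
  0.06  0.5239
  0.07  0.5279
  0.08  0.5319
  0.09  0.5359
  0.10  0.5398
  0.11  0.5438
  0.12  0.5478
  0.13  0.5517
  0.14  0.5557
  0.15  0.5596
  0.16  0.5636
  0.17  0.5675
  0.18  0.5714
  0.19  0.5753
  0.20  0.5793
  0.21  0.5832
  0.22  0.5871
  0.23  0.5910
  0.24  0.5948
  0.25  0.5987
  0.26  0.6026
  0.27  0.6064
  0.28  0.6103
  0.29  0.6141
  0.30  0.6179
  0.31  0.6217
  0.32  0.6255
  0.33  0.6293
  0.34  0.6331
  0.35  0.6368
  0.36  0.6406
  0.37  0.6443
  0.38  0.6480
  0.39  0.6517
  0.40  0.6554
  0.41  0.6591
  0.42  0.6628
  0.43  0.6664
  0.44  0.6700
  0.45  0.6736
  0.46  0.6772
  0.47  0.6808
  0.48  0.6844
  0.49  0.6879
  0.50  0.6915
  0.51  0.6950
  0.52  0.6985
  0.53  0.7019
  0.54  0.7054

€92.84

σ√T = 0.31 × 1.4142 = 0.4384
d₁ = [ln(400/360) + (0.013 + ½·0.31²)·2] / (σ√T) = (0.1054 + 0.1221) / 0.4384 = 0.5188 which rounds to 0.52
d₂ = 0.5188 − 0.4384 = 0.0804 which rounds to 0.08
e^(−rT) = e^(−0.013·2) = 0.9743
C = 400·N(0.52) − 360·0.9743·N(0.08) = 400·0.6985 − 360·0.9743·0.5319 = 279.4000 − 186.5629 = 92.8371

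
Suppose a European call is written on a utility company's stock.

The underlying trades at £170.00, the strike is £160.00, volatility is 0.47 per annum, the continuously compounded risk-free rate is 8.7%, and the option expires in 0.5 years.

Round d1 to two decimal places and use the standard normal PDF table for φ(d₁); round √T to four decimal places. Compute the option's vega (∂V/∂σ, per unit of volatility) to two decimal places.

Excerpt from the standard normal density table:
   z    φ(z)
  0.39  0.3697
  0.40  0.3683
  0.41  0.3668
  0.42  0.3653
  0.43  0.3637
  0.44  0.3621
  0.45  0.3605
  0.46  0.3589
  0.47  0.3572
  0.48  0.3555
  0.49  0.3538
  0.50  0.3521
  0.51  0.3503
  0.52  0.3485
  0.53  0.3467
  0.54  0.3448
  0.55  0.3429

42.73

σ√T = 0.47·√0.5 = 0.3323
d₁ = [ln(170/160) + (0.087 + 0.47²/2)·0.5] / 0.3323 = [0.0606 + 0.0987] / 0.3323 = 0.4795 → 0.48
√T = √0.5 = 0.7071
φ(d₁) = φ(0.48) = 0.3555
vega = S·φ(d₁)·√T = 170·0.3555·0.7071 = 42.7336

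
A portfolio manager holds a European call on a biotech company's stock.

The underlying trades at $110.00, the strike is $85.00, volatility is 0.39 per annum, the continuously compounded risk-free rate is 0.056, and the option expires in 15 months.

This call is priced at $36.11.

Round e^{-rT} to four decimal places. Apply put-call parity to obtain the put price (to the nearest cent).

e^(−rT) = e^(−0.056·1.25) = 0.9324
Put-call parity: C − P = S − K·e^(−rT) = 110 − 85·0.9324 = 110 − 79.2540 = 30.7460
P = C − (C − P) = 36.11 − (30.7460) = 5.3640

$5.36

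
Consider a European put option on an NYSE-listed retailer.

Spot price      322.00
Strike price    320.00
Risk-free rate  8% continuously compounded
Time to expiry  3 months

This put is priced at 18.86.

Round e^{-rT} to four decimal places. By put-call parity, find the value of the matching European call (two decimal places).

e^(−rT) = e^(−0.08·0.25) = 0.9802
Put-call parity: C − P = S − K·e^(−rT) = 322 − 320·0.9802 = 322 − 313.6640 = 8.3360
C = P + (C − P) = 18.86 + (8.3360) = 27.1960

27.20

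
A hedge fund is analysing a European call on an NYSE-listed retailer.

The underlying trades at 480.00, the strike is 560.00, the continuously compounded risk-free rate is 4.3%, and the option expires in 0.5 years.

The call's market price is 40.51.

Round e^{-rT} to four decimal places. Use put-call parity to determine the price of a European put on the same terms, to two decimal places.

108.58

exp(−rT) = exp(−0.043·0.5) = 0.9787
Put-call parity: C − P = S − K·e^(−rT) = 480 − 560·0.9787 = 480 − 548.0720 = -68.0720
P = C − (C − P) = 40.51 − (-68.0720) = 108.5820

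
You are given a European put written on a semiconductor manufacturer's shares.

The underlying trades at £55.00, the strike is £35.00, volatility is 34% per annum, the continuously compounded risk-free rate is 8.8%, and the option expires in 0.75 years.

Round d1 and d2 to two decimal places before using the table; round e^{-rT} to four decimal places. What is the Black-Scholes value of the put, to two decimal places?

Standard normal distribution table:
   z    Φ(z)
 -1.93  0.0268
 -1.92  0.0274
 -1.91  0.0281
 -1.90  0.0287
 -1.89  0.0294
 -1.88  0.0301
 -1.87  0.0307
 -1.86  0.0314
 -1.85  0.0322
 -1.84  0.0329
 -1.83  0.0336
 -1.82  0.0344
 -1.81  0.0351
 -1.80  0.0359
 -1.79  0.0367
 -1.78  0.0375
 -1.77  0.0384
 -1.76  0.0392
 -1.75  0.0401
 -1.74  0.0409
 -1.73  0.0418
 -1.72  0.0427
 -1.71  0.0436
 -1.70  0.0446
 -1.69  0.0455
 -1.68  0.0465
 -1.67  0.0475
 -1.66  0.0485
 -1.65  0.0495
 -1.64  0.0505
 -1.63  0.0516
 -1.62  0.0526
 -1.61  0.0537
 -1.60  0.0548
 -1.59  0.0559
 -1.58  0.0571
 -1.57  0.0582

£0.21

T = 0.75;  σ√T = 0.2944
d₁ = [ln(55/35) + (0.088 + 0.34²/2)·0.75] / 0.2944 = [0.4520 + 0.1094] / 0.2944 = 1.9064 → 1.91
d₂ = d₁ − σ√T = 1.9064 − 0.2944 = 1.6119 → 1.61
exp(−rT) = exp(−0.088·0.75) = 0.9361
N(−d₂) = N(-1.61) = 0.0537;  N(−d₁) = N(-1.91) = 0.0281
P = 35·0.9361·0.0537 − 55·0.0281 = 1.7594 − 1.5455 = 0.2139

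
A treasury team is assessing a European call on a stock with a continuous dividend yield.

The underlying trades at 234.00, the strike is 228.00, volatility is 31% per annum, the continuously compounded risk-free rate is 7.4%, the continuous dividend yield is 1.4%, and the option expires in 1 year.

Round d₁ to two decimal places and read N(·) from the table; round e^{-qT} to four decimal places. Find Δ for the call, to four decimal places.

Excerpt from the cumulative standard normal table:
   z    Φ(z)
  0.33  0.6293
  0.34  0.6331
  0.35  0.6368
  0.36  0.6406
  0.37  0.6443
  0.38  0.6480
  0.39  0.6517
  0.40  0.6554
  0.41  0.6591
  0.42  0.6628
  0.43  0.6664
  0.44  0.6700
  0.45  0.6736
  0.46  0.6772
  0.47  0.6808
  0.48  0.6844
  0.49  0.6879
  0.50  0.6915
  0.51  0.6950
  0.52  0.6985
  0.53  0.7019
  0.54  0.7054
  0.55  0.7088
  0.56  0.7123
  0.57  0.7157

σ√T = 0.31·√1 = 0.3100
d₁ = [ln(234/228) + (0.074 − 0.014 + 0.31²/2)·1] / 0.3100 = [0.0260 + 0.1081] / 0.3100 = 0.4323 which rounds to 0.43
N(d₁) = N(0.43) = 0.6664
Δ_call = e^(−qT)·N(d₁) = 0.9861·0.6664 = 0.6571

0.6571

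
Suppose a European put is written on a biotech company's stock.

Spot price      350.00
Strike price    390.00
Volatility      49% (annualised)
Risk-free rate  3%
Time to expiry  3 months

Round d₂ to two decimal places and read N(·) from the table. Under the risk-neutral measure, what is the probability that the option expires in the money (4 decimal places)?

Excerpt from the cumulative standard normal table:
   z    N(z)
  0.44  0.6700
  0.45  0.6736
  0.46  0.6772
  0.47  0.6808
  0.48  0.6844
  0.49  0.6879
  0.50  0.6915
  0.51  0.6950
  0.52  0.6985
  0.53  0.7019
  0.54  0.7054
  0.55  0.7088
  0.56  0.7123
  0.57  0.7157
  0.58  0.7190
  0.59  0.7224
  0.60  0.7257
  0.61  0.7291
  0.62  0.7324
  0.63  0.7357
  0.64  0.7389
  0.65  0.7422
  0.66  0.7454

0.7019

σ√T = 0.49 × 0.5000 = 0.2450
d₁ = [ln(350/390) + (0.03 + 0.49²/2)·0.25] / 0.2450 = [-0.1082 + 0.0375] / 0.2450 = -0.2886 which rounds to -0.29
d₂ = d₁ − σ√T = -0.2886 − 0.2450 = -0.5336 which rounds to -0.53
Pr(exercise) under Q = N(−d₂) = N(0.53) = 0.7019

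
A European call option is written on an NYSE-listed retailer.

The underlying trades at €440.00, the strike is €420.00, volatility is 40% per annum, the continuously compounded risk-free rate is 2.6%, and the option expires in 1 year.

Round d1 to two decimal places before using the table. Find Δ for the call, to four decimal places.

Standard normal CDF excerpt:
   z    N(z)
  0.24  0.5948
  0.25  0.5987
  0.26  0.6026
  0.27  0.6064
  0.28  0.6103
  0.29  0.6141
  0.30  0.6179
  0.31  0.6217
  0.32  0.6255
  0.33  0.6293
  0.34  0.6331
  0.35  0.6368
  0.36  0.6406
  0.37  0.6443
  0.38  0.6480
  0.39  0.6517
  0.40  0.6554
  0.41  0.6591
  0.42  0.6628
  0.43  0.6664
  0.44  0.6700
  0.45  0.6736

0.6480

σ√T = 0.4 × 1.0000 = 0.4000
ln(S/K) + (r + σ²/2)T = ln(440/420) + (0.026 + 0.4²/2)·1 = 0.0465 + 0.1060 = 0.1525
d₁ = 0.1525 / 0.4000 = 0.3813 → 0.38
N(d₁) = N(0.38) = 0.6480
Δ_call = N(d₁) = 0.6480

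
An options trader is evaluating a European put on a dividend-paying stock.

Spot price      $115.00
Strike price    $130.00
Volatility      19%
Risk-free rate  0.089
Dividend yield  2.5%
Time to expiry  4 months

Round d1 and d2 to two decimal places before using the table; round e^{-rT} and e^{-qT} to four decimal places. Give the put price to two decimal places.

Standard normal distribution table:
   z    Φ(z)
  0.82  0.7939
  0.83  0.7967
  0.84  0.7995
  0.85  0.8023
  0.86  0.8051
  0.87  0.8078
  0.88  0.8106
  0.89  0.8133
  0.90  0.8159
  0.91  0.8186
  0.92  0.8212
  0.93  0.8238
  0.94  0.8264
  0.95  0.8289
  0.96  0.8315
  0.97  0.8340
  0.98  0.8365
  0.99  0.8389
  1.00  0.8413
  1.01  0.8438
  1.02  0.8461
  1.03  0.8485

$13.44

σ√T = 0.19·√0.3333 = 0.1097
d₁ = [ln(115/130) + (0.089 − 0.025 + ½·0.19²)·0.3333] / (σ√T) = (-0.1226 + 0.0273) / 0.1097 = -0.8683 ⇒ -0.87
d₂ = -0.8683 − 0.1097 = -0.9780 ⇒ -0.98
exp(−qT) = exp(−0.025·0.3333) = 0.9917;  exp(−rT) = exp(−0.089·0.3333) = 0.9708
N(−d₂) = N(0.98) = 0.8365;  N(−d₁) = N(0.87) = 0.8078
P = 130·0.9708·0.8365 − 115·0.9917·0.8078 = 105.5696 − 92.1260 = 13.4437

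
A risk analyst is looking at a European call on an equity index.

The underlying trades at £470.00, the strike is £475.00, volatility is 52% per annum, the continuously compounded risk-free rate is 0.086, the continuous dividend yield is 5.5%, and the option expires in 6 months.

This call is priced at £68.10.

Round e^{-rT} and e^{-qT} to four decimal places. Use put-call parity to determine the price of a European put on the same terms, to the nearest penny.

£65.84

exp(−qT) = exp(−0.055·0.5) = 0.9729;  exp(−rT) = exp(−0.086·0.5) = 0.9579
Put-call parity: C − P = S·e^(−qT) − K·e^(−rT) = 470·0.9729 − 475·0.9579 = 457.2630 − 455.0025 = 2.2605
P = C − (C − P) = 68.10 − (2.2605) = 65.8395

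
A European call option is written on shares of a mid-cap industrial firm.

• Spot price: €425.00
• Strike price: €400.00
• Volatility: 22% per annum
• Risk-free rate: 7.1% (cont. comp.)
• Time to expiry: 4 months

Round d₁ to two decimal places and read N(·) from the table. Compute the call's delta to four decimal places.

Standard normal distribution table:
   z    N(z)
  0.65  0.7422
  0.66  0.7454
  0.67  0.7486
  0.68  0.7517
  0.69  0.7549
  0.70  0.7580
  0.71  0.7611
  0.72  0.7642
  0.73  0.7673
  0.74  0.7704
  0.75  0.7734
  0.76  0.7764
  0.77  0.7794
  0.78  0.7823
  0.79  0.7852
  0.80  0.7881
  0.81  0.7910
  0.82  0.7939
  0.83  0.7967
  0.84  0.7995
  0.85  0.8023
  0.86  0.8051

0.7673

σ√T = 0.22 × 0.5774 = 0.1270
d₁ = [ln(425/400) + (0.071 + ½·0.22²)·0.3333] / (σ√T) = (0.0606 + 0.0317) / 0.1270 = 0.7271 which rounds to 0.73
N(d₁) = N(0.73) = 0.7673
Δ_call = N(d₁) = 0.7673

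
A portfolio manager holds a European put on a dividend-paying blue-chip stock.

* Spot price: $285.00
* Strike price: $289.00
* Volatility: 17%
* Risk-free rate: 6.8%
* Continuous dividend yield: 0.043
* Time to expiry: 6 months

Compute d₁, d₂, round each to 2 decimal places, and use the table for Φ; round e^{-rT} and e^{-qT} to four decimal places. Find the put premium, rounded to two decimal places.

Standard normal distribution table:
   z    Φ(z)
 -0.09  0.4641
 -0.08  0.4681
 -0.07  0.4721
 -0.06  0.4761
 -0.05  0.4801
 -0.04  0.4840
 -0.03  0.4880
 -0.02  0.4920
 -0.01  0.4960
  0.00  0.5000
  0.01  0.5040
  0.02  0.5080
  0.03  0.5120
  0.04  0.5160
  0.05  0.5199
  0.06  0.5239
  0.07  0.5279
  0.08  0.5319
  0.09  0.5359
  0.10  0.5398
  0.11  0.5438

$13.55

σ√T = 0.17 × 0.7071 = 0.1202
d₁ = [ln(285/289) + (0.068 − 0.043 + ½·0.17²)·0.5] / (σ√T) = (-0.0139 + 0.0197) / 0.1202 = 0.0481 → 0.05
d₂ = 0.0481 − 0.1202 = -0.0721 → -0.07
exp(−qT) = exp(−0.043·0.5) = 0.9787;  exp(−rT) = exp(−0.068·0.5) = 0.9666
P = 289·0.9666·N(0.07) − 285·0.9787·N(-0.05) = 289·0.9666·0.5279 − 285·0.9787·0.4801 = 147.4675 − 133.9141 = 13.5534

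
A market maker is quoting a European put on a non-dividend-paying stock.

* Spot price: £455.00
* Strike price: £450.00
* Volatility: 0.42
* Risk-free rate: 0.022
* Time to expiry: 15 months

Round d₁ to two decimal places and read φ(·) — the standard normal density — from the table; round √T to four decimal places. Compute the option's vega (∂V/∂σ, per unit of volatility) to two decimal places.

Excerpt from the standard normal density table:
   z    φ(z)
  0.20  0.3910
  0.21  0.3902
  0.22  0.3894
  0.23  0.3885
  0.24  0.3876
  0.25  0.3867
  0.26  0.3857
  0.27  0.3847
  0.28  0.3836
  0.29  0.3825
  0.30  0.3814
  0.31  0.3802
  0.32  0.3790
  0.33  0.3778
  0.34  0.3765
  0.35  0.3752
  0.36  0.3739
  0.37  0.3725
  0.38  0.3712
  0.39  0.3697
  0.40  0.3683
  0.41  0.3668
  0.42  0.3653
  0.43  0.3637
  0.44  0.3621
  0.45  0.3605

192.79

T = 1.25;  σ√T = 0.4696
ln(S/K) + (r + σ²/2)T = ln(455/450) + (0.022 + 0.42²/2)·1.25 = 0.0110 + 0.1377 = 0.1488
d₁ = 0.1488 / 0.4696 = 0.3169 which rounds to 0.32
√T = √1.25 = 1.1180
φ(d₁) = φ(0.32) = 0.3790
vega = S·φ(d₁)·√T = 455·0.3790·1.1180 = 192.7935
(The call has the same vega.)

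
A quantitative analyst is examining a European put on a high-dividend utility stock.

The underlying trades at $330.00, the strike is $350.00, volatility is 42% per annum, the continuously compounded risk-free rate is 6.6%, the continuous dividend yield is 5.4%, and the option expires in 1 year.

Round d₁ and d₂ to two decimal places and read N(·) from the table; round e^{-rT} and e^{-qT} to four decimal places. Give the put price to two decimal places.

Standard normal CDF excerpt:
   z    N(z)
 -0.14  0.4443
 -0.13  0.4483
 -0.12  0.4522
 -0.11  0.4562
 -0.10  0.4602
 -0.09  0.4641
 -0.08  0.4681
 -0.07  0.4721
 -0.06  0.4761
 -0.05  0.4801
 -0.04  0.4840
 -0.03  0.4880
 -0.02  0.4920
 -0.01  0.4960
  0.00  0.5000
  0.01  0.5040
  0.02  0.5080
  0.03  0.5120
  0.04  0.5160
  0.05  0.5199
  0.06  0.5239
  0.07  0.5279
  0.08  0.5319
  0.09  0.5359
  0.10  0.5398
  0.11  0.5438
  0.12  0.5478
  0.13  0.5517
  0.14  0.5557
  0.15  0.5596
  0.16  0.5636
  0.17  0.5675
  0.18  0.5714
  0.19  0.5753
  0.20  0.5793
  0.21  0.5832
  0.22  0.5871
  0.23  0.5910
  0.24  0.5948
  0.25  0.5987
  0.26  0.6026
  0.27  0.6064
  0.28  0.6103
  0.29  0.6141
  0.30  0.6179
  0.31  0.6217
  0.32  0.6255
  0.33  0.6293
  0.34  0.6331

$61.06

T = 1;  σ√T = 0.4200
d₁ = [ln(330/350) + (0.066 − 0.054 + 0.42²/2)·1] / 0.4200 = [-0.0588 + 0.1002] / 0.4200 = 0.0985 which rounds to 0.10
d₂ = d₁ − σ√T = 0.0985 − 0.4200 = -0.3215 which rounds to -0.32
e^(−qT) = e^(−0.054·1) = 0.9474;  e^(−rT) = e^(−0.066·1) = 0.9361
P = 350·0.9361·N(0.32) − 330·0.9474·N(-0.10) = 350·0.9361·0.6255 − 330·0.9474·0.4602 = 204.9357 − 143.8778 = 61.0578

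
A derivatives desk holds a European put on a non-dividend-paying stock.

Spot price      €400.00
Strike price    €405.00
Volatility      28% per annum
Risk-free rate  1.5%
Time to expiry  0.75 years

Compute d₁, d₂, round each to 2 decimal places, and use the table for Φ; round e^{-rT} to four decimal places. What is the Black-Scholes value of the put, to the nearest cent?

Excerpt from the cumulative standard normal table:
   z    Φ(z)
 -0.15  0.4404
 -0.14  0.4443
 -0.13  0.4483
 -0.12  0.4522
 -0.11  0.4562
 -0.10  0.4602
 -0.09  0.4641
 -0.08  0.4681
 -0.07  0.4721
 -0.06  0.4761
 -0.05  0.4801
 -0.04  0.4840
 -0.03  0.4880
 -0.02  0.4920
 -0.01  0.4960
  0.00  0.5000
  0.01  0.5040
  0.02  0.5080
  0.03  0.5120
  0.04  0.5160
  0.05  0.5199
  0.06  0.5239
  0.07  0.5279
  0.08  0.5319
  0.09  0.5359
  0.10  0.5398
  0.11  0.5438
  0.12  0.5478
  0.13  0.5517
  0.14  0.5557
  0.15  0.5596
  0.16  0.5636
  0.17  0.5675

σ√T = 0.28·√0.75 = 0.2425
d₁ = [ln(400/405) + (0.015 + 0.28²/2)·0.75] / 0.2425 = [-0.0124 + 0.0407] / 0.2425 = 0.1164 which rounds to 0.12
d₂ = d₁ − σ√T = 0.1164 − 0.2425 = -0.1261 which rounds to -0.13
exp(−rT) = exp(−0.015·0.75) = 0.9888
P = 405·0.9888·N(0.13) − 400·N(-0.12) = 405·0.9888·0.5517 − 400·0.4522 = 220.9360 − 180.8800 = 40.0560

€40.06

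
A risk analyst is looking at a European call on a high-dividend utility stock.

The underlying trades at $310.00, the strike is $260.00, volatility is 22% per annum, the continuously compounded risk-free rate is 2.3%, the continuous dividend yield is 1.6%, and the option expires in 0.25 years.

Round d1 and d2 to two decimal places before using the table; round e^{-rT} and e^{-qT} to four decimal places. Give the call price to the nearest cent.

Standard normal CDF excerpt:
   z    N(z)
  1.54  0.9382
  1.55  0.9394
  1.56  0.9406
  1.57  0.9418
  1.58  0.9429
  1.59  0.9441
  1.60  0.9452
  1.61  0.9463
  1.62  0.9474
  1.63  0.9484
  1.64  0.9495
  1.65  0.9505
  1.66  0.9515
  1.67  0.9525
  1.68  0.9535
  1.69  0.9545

T = 0.25;  σ√T = 0.1100
d₁ = [ln(310/260) + (0.023 − 0.016 + ½·0.22²)·0.25] / (σ√T) = (0.1759 + 0.0078) / 0.1100 = 1.6699 ⇒ 1.67
d₂ = 1.6699 − 0.1100 = 1.5599 ⇒ 1.56
e^(−qT) = e^(−0.016·0.25) = 0.9960;  e^(−rT) = e^(−0.023·0.25) = 0.9943
N(d₁) = N(1.67) = 0.9525;  N(d₂) = N(1.56) = 0.9406
C = 310·0.9960·0.9525 − 260·0.9943·0.9406 = 294.0939 − 243.1620 = 50.9319

$50.93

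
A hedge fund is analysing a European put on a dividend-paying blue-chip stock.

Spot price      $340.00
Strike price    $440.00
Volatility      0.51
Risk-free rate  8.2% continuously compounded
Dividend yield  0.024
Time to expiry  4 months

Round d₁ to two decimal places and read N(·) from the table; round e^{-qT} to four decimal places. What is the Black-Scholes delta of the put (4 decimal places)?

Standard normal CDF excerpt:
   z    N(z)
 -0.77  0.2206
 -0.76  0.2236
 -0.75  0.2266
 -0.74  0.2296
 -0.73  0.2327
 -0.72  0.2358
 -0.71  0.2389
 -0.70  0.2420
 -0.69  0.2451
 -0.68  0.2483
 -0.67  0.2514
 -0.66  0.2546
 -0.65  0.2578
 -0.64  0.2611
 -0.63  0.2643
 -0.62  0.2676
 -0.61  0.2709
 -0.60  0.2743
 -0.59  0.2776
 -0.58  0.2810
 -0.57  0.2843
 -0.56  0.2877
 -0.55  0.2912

-0.7394

σ√T = 0.51·√0.3333 = 0.2944
ln(S/K) + (r − q + σ²/2)T = ln(340/440) + (0.082 − 0.024 + 0.51²/2)·0.3333 = -0.2578 + 0.0627 = -0.1951
d₁ = -0.1951 / 0.2944 = -0.6627 ⇒ -0.66
N(d₁) = N(-0.66) = 0.2546
Δ_put = exp(−qT)·(N(d₁) − 1) = 0.9920·(0.2546 − 1) = -0.7394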